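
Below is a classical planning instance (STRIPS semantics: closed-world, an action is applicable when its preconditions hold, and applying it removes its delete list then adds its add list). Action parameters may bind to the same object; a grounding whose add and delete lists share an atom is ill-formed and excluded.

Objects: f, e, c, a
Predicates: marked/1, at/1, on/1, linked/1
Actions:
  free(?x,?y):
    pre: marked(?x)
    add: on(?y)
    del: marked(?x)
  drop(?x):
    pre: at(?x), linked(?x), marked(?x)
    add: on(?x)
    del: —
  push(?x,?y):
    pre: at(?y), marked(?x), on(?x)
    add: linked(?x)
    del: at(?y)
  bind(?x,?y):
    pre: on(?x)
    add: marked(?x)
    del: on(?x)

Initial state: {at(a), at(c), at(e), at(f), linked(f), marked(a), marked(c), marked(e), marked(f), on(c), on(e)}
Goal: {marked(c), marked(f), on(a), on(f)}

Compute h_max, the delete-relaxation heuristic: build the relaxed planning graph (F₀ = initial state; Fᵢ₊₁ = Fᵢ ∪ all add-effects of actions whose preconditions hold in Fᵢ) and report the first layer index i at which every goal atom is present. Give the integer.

1

F0 = init (11 atoms)
F1 = F0 ∪ {linked(c), linked(e), on(a), on(f)}  (15 atoms)
goal ⊆ F1  ⇒  h_max = 1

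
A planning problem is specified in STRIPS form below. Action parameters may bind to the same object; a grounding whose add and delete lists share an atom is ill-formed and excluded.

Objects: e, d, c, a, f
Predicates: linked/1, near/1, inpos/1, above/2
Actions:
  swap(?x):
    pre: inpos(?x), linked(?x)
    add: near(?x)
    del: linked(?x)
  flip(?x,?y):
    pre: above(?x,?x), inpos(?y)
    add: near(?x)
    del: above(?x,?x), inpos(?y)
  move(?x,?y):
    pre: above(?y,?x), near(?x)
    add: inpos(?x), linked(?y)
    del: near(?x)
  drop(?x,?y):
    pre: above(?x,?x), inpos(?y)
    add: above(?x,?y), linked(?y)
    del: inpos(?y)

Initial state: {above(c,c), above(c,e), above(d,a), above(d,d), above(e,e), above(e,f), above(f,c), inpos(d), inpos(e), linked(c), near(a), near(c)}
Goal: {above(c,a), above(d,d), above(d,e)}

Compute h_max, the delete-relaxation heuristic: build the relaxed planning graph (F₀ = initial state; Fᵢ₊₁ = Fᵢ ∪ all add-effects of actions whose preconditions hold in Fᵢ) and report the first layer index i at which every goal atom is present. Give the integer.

2

F0 = init (12 atoms)
F1 = F0 ∪ {above(c,d), above(d,e), above(e,d), inpos(a), inpos(c), linked(d), linked(e), linked(f), near(d), near(e)}  (22 atoms)
F2 = F1 ∪ {above(c,a), above(d,c), above(e,a), above(e,c), linked(a)}  (27 atoms)
goal ⊆ F2  ⇒  h_max = 2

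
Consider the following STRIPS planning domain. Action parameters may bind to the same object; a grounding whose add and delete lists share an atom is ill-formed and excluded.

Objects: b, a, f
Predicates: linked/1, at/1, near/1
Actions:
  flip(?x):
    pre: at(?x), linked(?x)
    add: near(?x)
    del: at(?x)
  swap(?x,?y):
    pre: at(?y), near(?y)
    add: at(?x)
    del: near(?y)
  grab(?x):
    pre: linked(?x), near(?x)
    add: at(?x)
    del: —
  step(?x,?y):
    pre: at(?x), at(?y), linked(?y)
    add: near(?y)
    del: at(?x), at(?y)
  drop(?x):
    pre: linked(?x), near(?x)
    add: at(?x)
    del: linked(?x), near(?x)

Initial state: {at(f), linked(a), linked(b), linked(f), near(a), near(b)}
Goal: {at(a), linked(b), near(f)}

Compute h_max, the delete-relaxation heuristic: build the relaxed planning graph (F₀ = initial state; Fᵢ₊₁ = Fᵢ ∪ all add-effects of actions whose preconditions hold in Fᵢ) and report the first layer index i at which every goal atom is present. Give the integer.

1

F0 = init (6 atoms)
F1 = F0 ∪ {at(a), at(b), near(f)}  (9 atoms)
goal ⊆ F1  ⇒  h_max = 1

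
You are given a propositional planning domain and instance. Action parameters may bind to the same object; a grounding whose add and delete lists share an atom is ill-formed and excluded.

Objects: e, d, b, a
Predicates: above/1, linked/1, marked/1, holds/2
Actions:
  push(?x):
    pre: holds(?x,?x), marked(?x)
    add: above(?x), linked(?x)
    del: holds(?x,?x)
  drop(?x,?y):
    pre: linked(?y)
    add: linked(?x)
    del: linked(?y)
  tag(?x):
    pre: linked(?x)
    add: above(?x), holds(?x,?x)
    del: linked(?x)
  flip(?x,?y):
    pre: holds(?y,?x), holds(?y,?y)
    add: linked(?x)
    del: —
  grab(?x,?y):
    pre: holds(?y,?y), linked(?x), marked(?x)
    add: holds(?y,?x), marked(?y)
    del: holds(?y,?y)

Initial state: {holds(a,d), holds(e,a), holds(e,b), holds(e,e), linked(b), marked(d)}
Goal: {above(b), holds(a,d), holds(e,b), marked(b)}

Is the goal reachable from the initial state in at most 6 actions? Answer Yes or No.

Yes

1. drop(d,b)  →  {holds(a,d), holds(e,a), holds(e,b), holds(e,e), linked(d), marked(d)}
2. flip(b,e)  →  {holds(a,d), holds(e,a), holds(e,b), holds(e,e), linked(b), linked(d), marked(d)}
3. tag(b)  →  {above(b), holds(a,d), holds(b,b), holds(e,a), holds(e,b), holds(e,e), linked(d), marked(d)}
4. grab(d,b)  →  {above(b), holds(a,d), holds(b,d), holds(e,a), holds(e,b), holds(e,e), linked(d), marked(b), marked(d)}
optimal plan length = 4; 4 ≤ 6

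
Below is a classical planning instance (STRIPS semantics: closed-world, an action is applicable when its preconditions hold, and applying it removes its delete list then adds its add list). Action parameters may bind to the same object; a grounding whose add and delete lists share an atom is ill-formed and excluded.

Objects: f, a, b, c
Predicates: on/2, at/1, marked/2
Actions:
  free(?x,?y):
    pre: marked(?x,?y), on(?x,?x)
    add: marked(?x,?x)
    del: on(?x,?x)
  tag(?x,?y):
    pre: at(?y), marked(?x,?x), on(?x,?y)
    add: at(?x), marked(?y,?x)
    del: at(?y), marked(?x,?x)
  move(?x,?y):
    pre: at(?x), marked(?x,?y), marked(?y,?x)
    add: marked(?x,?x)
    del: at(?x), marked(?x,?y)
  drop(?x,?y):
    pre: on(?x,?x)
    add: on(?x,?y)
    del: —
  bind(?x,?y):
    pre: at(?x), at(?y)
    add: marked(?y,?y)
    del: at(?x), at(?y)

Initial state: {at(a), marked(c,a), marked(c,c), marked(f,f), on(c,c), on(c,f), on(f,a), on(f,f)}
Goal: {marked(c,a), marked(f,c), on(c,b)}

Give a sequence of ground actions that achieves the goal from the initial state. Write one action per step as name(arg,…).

tag(f,a); tag(c,f); drop(c,b)

1. tag(f,a)  →  {at(f), marked(a,f), marked(c,a), marked(c,c), on(c,c), on(c,f), on(f,a), on(f,f)}
2. tag(c,f)  →  {at(c), marked(a,f), marked(c,a), marked(f,c), on(c,c), on(c,f), on(f,a), on(f,f)}
3. drop(c,b)  →  {at(c), marked(a,f), marked(c,a), marked(f,c), on(c,b), on(c,c), on(c,f), on(f,a), on(f,f)}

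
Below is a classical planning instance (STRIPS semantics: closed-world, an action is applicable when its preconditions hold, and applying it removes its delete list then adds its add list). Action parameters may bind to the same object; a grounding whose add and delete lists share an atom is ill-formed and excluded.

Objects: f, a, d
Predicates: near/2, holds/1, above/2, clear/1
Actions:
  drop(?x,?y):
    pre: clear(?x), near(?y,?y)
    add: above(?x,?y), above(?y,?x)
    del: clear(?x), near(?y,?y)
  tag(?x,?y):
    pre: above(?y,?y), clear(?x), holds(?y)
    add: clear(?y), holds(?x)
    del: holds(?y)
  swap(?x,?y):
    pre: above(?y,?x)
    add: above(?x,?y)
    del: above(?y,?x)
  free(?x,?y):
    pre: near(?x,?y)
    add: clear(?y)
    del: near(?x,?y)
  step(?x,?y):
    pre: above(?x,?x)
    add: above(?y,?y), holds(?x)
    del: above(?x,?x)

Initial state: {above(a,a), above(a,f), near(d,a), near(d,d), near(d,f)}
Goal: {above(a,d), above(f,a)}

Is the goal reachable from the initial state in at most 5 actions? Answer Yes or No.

1. swap(f,a)  →  {above(a,a), above(f,a), near(d,a), near(d,d), near(d,f)}
2. free(d,a)  →  {above(a,a), above(f,a), clear(a), near(d,d), near(d,f)}
3. drop(a,d)  →  {above(a,a), above(a,d), above(d,a), above(f,a), near(d,f)}
optimal plan length = 3; 3 ≤ 5

Yes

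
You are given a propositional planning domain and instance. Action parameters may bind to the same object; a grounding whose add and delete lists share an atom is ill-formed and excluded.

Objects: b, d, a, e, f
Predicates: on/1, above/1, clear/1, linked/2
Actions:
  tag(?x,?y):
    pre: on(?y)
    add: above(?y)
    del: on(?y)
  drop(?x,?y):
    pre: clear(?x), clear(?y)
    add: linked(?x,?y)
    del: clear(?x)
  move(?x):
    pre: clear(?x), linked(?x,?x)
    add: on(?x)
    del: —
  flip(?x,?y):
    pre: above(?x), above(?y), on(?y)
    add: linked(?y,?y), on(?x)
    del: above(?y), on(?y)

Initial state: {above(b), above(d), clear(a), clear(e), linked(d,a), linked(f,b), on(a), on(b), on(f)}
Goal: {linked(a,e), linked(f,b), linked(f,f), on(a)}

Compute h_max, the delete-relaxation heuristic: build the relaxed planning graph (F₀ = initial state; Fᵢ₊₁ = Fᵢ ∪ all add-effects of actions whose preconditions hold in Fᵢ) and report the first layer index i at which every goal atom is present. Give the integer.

F0 = init (9 atoms)
F1 = F0 ∪ {above(a), above(f), linked(a,a), linked(a,e), linked(b,b), linked(e,a), linked(e,e), on(d)}  (17 atoms)
F2 = F1 ∪ {linked(d,d), linked(f,f), on(e)}  (20 atoms)
goal ⊆ F2  ⇒  h_max = 2

2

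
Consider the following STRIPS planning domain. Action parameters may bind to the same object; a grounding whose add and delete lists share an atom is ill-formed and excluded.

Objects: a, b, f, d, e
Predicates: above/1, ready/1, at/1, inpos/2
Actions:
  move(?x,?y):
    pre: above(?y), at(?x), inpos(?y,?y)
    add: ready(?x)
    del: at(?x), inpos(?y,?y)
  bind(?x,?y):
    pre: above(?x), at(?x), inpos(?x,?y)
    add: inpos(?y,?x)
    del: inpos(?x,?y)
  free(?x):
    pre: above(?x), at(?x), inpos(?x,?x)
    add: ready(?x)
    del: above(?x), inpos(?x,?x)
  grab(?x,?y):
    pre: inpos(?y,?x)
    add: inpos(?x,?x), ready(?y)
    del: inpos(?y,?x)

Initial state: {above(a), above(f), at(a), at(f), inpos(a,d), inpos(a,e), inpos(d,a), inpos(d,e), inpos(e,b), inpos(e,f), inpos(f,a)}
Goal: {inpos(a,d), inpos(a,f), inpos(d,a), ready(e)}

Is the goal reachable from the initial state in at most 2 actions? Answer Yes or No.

Yes

1. bind(f,a)  →  {above(a), above(f), at(a), at(f), inpos(a,d), inpos(a,e), inpos(a,f), inpos(d,a), inpos(d,e), inpos(e,b), inpos(e,f)}
2. grab(b,e)  →  {above(a), above(f), at(a), at(f), inpos(a,d), inpos(a,e), inpos(a,f), inpos(b,b), inpos(d,a), inpos(d,e), inpos(e,f), ready(e)}
optimal plan length = 2; 2 ≤ 2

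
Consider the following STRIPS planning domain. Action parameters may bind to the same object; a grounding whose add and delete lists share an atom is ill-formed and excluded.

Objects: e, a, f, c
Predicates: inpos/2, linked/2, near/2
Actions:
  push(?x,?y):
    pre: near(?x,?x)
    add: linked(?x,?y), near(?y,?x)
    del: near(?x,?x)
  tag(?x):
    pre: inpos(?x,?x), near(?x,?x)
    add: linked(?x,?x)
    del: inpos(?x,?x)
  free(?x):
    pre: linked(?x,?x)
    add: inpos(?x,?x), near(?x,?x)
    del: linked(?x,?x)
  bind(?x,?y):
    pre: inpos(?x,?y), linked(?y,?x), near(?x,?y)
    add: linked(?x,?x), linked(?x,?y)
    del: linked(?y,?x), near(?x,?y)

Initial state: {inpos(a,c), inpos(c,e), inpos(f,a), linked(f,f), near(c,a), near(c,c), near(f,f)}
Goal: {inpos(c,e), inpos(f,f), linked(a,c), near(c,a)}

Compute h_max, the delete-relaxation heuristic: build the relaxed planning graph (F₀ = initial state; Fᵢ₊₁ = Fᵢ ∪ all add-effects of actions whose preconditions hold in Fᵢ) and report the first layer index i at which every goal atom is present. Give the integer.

F0 = init (7 atoms)
F1 = F0 ∪ {inpos(f,f), linked(c,a), linked(c,e), linked(c,f), linked(f,a), linked(f,c), linked(f,e), near(a,c), near(a,f), near(c,f), near(e,c), near(e,f), near(f,c)}  (20 atoms)
F2 = F1 ∪ {linked(a,a), linked(a,c)}  (22 atoms)
goal ⊆ F2  ⇒  h_max = 2

2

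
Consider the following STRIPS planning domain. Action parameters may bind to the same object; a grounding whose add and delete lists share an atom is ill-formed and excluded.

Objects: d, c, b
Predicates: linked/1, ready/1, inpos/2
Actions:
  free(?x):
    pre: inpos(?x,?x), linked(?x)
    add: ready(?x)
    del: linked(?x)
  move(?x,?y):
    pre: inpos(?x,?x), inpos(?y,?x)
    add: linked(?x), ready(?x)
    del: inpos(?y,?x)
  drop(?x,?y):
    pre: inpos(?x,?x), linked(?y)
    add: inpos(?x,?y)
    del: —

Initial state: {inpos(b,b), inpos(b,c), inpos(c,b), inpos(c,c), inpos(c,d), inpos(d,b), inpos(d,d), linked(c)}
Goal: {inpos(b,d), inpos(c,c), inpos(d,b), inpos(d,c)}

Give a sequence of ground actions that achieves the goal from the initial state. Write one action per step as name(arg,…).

1. move(d,c)  →  {inpos(b,b), inpos(b,c), inpos(c,b), inpos(c,c), inpos(d,b), inpos(d,d), linked(c), linked(d), ready(d)}
2. drop(d,c)  →  {inpos(b,b), inpos(b,c), inpos(c,b), inpos(c,c), inpos(d,b), inpos(d,c), inpos(d,d), linked(c), linked(d), ready(d)}
3. drop(b,d)  →  {inpos(b,b), inpos(b,c), inpos(b,d), inpos(c,b), inpos(c,c), inpos(d,b), inpos(d,c), inpos(d,d), linked(c), linked(d), ready(d)}

move(d,c); drop(d,c); drop(b,d)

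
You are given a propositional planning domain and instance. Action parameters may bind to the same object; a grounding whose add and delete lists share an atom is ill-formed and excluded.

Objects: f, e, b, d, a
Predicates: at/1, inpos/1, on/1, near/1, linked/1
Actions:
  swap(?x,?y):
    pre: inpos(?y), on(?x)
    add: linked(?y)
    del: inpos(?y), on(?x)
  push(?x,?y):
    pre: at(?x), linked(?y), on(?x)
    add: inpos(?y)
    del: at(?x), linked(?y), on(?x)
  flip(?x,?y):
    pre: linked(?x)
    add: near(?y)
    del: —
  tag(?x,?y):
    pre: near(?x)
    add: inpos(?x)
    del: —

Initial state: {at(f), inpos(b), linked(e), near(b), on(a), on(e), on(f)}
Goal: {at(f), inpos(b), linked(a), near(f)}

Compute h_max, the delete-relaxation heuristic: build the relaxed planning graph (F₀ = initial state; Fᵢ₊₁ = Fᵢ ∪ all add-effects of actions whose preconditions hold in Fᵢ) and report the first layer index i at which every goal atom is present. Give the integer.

3

F0 = init (7 atoms)
F1 = F0 ∪ {inpos(e), linked(b), near(a), near(d), near(e), near(f)}  (13 atoms)
F2 = F1 ∪ {inpos(a), inpos(d), inpos(f)}  (16 atoms)
F3 = F2 ∪ {linked(a), linked(d), linked(f)}  (19 atoms)
goal ⊆ F3  ⇒  h_max = 3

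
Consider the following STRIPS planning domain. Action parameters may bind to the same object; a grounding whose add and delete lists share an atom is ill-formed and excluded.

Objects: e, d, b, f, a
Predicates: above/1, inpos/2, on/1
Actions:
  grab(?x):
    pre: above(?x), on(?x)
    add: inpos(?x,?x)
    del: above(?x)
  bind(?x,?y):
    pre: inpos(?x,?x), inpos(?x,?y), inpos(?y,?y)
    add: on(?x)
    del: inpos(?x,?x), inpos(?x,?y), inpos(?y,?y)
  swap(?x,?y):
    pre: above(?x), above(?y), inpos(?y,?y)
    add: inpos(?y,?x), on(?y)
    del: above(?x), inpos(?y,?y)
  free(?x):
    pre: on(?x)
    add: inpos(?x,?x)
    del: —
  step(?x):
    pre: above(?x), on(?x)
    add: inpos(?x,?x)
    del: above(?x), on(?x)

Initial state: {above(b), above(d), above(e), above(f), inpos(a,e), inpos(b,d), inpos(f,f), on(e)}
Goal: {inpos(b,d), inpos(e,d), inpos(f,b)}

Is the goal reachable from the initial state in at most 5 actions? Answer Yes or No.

1. swap(b,f)  →  {above(d), above(e), above(f), inpos(a,e), inpos(b,d), inpos(f,b), on(e), on(f)}
2. free(e)  →  {above(d), above(e), above(f), inpos(a,e), inpos(b,d), inpos(e,e), inpos(f,b), on(e), on(f)}
3. swap(d,e)  →  {above(e), above(f), inpos(a,e), inpos(b,d), inpos(e,d), inpos(f,b), on(e), on(f)}
optimal plan length = 3; 3 ≤ 5

Yes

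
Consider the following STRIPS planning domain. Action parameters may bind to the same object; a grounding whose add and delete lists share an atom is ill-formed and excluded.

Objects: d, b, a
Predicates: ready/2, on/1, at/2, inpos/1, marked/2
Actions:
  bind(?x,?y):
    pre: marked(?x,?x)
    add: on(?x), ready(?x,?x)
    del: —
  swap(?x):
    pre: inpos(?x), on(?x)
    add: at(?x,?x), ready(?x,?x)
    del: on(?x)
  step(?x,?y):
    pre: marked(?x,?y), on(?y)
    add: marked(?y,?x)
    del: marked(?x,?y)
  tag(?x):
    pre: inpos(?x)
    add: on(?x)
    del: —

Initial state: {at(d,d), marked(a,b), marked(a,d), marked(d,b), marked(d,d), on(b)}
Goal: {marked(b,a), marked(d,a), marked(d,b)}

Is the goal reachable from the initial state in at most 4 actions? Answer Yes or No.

Yes

1. bind(d,d)  →  {at(d,d), marked(a,b), marked(a,d), marked(d,b), marked(d,d), on(b), on(d), ready(d,d)}
2. step(a,d)  →  {at(d,d), marked(a,b), marked(d,a), marked(d,b), marked(d,d), on(b), on(d), ready(d,d)}
3. step(a,b)  →  {at(d,d), marked(b,a), marked(d,a), marked(d,b), marked(d,d), on(b), on(d), ready(d,d)}
optimal plan length = 3; 3 ≤ 4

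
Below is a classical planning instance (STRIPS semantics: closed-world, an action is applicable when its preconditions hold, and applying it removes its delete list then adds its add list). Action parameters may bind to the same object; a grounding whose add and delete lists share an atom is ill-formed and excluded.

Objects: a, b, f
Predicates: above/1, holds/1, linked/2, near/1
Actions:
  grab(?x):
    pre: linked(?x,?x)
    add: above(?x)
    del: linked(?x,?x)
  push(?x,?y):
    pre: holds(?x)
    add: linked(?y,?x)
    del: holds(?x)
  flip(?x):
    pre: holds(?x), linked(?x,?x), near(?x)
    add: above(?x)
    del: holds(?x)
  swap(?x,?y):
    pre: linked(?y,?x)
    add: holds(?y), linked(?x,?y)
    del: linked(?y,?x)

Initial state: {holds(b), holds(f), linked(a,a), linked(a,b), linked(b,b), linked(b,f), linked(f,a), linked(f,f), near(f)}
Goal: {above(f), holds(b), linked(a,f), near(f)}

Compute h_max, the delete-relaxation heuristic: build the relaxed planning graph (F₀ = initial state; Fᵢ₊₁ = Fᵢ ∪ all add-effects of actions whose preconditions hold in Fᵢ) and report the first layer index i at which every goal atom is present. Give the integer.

F0 = init (9 atoms)
F1 = F0 ∪ {above(a), above(b), above(f), holds(a), linked(a,f), linked(b,a), linked(f,b)}  (16 atoms)
goal ⊆ F1  ⇒  h_max = 1

1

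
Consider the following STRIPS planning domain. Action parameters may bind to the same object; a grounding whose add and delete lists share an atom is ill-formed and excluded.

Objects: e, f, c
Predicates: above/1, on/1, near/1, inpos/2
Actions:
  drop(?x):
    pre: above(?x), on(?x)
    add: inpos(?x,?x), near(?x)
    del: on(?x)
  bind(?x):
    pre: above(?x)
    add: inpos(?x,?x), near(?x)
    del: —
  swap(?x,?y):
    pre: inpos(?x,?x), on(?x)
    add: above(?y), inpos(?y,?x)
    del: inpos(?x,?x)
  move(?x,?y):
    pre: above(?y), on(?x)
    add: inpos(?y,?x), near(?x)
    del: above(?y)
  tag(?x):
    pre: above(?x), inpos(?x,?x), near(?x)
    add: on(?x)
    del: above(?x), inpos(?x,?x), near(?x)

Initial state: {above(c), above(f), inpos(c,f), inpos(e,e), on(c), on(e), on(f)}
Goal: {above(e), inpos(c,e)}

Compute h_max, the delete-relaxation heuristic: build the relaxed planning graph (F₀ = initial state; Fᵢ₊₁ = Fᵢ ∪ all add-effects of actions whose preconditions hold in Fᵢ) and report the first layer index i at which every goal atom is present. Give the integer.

F0 = init (7 atoms)
F1 = F0 ∪ {inpos(c,c), inpos(c,e), inpos(f,c), inpos(f,e), inpos(f,f), near(c), near(e), near(f)}  (15 atoms)
F2 = F1 ∪ {above(e), inpos(e,c), inpos(e,f)}  (18 atoms)
goal ⊆ F2  ⇒  h_max = 2

2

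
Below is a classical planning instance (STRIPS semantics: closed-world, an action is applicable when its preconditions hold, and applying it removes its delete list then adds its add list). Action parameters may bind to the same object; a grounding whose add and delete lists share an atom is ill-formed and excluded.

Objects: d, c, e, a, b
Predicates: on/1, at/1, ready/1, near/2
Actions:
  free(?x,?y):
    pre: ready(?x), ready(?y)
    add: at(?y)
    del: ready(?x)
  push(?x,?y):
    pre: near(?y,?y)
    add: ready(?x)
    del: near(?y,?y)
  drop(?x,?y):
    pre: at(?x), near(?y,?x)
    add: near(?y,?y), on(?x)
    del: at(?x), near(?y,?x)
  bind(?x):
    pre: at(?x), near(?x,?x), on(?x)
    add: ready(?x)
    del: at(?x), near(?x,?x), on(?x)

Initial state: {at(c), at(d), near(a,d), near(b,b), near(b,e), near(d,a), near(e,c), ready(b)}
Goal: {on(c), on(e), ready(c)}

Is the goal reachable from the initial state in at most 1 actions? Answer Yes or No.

No

1. push(c,b)  →  {at(c), at(d), near(a,d), near(b,e), near(d,a), near(e,c), ready(b), ready(c)}
2. drop(c,e)  →  {at(d), near(a,d), near(b,e), near(d,a), near(e,e), on(c), ready(b), ready(c)}
3. push(e,e)  →  {at(d), near(a,d), near(b,e), near(d,a), on(c), ready(b), ready(c), ready(e)}
4. free(e,e)  →  {at(d), at(e), near(a,d), near(b,e), near(d,a), on(c), ready(b), ready(c)}
5. drop(e,b)  →  {at(d), near(a,d), near(b,b), near(d,a), on(c), on(e), ready(b), ready(c)}
optimal plan length = 5; 5 > 1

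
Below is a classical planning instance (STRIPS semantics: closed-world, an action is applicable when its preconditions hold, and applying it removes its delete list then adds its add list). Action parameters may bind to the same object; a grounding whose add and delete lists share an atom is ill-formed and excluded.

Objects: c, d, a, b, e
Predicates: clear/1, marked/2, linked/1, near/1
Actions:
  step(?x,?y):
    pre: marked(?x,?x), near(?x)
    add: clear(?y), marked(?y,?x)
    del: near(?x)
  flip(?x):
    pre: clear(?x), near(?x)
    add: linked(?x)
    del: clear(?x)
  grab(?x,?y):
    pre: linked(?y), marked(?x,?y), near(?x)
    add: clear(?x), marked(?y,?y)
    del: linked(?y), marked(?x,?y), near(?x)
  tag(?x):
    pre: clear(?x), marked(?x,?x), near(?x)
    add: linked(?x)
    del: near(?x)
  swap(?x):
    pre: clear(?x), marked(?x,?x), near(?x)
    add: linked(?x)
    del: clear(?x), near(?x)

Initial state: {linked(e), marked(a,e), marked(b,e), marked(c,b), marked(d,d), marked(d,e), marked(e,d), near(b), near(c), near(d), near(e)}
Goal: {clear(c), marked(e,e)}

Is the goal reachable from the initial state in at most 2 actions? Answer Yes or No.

1. step(d,c)  →  {clear(c), linked(e), marked(a,e), marked(b,e), marked(c,b), marked(c,d), marked(d,d), marked(d,e), marked(e,d), near(b), near(c), near(e)}
2. grab(b,e)  →  {clear(b), clear(c), marked(a,e), marked(c,b), marked(c,d), marked(d,d), marked(d,e), marked(e,d), marked(e,e), near(c), near(e)}
optimal plan length = 2; 2 ≤ 2

Yes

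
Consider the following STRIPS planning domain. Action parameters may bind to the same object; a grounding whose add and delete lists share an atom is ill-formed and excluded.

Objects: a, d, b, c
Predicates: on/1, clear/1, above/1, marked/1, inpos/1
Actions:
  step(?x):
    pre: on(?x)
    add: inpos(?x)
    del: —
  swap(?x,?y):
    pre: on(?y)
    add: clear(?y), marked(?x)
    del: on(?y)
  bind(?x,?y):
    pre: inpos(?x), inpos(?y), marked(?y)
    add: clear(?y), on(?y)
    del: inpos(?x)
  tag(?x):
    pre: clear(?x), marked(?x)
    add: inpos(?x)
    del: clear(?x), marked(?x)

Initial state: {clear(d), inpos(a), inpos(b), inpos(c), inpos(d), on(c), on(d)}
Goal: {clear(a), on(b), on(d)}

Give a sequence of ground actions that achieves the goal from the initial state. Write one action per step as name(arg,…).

swap(a,c); bind(a,a); swap(b,a); bind(d,b)

1. swap(a,c)  →  {clear(c), clear(d), inpos(a), inpos(b), inpos(c), inpos(d), marked(a), on(d)}
2. bind(a,a)  →  {clear(a), clear(c), clear(d), inpos(b), inpos(c), inpos(d), marked(a), on(a), on(d)}
3. swap(b,a)  →  {clear(a), clear(c), clear(d), inpos(b), inpos(c), inpos(d), marked(a), marked(b), on(d)}
4. bind(d,b)  →  {clear(a), clear(b), clear(c), clear(d), inpos(b), inpos(c), marked(a), marked(b), on(b), on(d)}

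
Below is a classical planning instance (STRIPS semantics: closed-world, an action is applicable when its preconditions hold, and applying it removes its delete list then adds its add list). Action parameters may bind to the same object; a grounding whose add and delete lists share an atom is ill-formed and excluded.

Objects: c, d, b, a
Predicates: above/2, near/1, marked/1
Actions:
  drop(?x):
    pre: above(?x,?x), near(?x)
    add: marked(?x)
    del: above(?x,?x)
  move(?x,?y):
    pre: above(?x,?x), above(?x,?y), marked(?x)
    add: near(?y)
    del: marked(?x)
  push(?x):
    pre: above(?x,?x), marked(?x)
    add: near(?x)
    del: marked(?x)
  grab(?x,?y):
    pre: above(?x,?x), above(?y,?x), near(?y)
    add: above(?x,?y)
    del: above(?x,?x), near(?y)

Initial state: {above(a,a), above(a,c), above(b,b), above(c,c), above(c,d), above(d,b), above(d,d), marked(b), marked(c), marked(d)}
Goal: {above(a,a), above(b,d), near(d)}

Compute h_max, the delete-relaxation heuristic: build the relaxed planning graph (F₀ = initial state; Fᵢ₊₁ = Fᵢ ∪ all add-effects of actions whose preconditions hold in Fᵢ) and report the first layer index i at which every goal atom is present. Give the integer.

F0 = init (10 atoms)
F1 = F0 ∪ {near(b), near(c), near(d)}  (13 atoms)
F2 = F1 ∪ {above(b,d), above(d,c)}  (15 atoms)
goal ⊆ F2  ⇒  h_max = 2

2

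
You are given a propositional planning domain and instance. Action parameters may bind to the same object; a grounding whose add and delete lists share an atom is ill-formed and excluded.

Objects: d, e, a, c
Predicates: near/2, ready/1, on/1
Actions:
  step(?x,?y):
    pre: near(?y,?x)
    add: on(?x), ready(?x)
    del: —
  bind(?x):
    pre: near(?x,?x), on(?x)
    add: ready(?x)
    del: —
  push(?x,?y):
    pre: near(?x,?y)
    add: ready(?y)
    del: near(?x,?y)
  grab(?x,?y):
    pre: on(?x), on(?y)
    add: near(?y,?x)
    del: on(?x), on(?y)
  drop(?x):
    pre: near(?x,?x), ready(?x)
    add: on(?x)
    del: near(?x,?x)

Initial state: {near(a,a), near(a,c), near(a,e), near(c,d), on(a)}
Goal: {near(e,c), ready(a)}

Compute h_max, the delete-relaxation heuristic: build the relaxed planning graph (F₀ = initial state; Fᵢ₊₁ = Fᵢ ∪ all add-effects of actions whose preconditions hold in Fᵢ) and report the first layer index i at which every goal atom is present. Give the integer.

2

F0 = init (5 atoms)
F1 = F0 ∪ {on(c), on(d), on(e), ready(a), ready(c), ready(d), ready(e)}  (12 atoms)
F2 = F1 ∪ {near(a,d), near(c,a), near(c,c), near(c,e), near(d,a), near(d,c), near(d,d), near(d,e), near(e,a), near(e,c), near(e,d), near(e,e)}  (24 atoms)
goal ⊆ F2  ⇒  h_max = 2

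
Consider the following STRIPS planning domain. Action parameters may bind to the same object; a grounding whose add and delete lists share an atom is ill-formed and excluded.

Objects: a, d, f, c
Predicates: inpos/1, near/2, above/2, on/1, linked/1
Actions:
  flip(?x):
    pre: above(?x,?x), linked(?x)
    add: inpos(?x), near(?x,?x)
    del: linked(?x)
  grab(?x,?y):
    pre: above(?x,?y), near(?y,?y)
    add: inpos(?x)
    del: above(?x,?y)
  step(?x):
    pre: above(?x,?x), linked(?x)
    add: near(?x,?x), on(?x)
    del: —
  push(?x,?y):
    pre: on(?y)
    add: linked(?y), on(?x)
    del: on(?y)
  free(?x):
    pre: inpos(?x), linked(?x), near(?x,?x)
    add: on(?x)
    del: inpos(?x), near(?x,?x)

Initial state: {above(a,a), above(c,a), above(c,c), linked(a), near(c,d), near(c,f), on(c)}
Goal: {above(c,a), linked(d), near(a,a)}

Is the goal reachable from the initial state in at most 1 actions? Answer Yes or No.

1. flip(a)  →  {above(a,a), above(c,a), above(c,c), inpos(a), near(a,a), near(c,d), near(c,f), on(c)}
2. push(d,c)  →  {above(a,a), above(c,a), above(c,c), inpos(a), linked(c), near(a,a), near(c,d), near(c,f), on(d)}
3. push(a,d)  →  {above(a,a), above(c,a), above(c,c), inpos(a), linked(c), linked(d), near(a,a), near(c,d), near(c,f), on(a)}
optimal plan length = 3; 3 > 1

No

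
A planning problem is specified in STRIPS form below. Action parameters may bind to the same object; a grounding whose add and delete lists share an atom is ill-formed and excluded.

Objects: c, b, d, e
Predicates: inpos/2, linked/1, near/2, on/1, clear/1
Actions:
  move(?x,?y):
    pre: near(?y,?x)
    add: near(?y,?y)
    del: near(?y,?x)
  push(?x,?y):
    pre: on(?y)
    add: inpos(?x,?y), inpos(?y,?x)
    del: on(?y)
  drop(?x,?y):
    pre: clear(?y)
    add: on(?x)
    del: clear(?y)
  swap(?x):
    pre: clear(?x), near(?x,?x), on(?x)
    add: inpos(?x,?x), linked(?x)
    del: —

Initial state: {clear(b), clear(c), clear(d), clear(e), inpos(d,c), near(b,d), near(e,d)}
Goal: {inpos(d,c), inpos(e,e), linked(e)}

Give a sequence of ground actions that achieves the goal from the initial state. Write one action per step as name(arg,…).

move(d,e); drop(e,c); swap(e)

1. move(d,e)  →  {clear(b), clear(c), clear(d), clear(e), inpos(d,c), near(b,d), near(e,e)}
2. drop(e,c)  →  {clear(b), clear(d), clear(e), inpos(d,c), near(b,d), near(e,e), on(e)}
3. swap(e)  →  {clear(b), clear(d), clear(e), inpos(d,c), inpos(e,e), linked(e), near(b,d), near(e,e), on(e)}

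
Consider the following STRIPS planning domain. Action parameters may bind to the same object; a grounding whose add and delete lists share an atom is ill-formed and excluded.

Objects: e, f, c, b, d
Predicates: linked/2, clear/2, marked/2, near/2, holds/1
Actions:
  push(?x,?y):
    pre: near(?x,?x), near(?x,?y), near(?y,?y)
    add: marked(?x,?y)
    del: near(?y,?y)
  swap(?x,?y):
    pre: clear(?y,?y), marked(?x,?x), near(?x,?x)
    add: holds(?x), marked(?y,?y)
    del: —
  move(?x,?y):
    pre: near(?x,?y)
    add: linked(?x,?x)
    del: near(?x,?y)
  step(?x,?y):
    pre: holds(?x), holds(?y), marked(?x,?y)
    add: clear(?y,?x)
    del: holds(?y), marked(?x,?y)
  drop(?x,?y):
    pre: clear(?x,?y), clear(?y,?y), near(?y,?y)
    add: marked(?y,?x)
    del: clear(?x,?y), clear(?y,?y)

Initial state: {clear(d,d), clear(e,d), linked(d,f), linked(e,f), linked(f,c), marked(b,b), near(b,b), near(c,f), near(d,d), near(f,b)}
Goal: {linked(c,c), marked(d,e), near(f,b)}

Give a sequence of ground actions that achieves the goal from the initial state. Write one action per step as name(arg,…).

1. move(c,f)  →  {clear(d,d), clear(e,d), linked(c,c), linked(d,f), linked(e,f), linked(f,c), marked(b,b), near(b,b), near(d,d), near(f,b)}
2. drop(e,d)  →  {linked(c,c), linked(d,f), linked(e,f), linked(f,c), marked(b,b), marked(d,e), near(b,b), near(d,d), near(f,b)}

move(c,f); drop(e,d)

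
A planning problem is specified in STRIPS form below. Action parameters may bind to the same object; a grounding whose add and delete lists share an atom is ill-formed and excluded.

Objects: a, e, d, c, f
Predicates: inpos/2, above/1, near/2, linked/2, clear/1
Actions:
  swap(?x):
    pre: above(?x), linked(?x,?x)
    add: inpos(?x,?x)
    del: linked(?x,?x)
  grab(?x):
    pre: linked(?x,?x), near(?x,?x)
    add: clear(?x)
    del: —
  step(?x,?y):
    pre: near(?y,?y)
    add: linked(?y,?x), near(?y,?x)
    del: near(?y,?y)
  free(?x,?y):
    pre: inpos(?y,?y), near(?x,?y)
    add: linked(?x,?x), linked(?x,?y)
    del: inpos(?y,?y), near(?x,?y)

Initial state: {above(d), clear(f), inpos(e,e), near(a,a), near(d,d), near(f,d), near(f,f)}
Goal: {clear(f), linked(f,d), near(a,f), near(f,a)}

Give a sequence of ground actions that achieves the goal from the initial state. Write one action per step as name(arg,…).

step(a,f); step(e,d); step(f,a); free(d,e); swap(d); free(f,d)

1. step(a,f)  →  {above(d), clear(f), inpos(e,e), linked(f,a), near(a,a), near(d,d), near(f,a), near(f,d)}
2. step(e,d)  →  {above(d), clear(f), inpos(e,e), linked(d,e), linked(f,a), near(a,a), near(d,e), near(f,a), near(f,d)}
3. step(f,a)  →  {above(d), clear(f), inpos(e,e), linked(a,f), linked(d,e), linked(f,a), near(a,f), near(d,e), near(f,a), near(f,d)}
4. free(d,e)  →  {above(d), clear(f), linked(a,f), linked(d,d), linked(d,e), linked(f,a), near(a,f), near(f,a), near(f,d)}
5. swap(d)  →  {above(d), clear(f), inpos(d,d), linked(a,f), linked(d,e), linked(f,a), near(a,f), near(f,a), near(f,d)}
6. free(f,d)  →  {above(d), clear(f), linked(a,f), linked(d,e), linked(f,a), linked(f,d), linked(f,f), near(a,f), near(f,a)}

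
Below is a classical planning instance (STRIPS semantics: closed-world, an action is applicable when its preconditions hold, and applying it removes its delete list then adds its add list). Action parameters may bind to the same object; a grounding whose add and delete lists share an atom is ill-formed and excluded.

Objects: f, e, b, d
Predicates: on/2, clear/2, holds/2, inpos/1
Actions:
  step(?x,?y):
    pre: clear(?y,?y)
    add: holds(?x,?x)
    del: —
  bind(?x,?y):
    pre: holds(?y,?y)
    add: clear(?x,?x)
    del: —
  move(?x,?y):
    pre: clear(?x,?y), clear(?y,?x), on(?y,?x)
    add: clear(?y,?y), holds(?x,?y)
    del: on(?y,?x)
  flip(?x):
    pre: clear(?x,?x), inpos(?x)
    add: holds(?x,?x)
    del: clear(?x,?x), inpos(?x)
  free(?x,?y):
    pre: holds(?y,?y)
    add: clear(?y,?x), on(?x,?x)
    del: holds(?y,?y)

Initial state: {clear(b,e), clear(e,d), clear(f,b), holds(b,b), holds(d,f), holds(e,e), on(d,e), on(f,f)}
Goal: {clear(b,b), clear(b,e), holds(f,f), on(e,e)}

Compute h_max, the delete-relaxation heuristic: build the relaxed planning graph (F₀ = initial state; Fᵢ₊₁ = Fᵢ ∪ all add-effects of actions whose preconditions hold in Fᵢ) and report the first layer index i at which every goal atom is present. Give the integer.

2

F0 = init (8 atoms)
F1 = F0 ∪ {clear(b,b), clear(b,d), clear(b,f), clear(d,d), clear(e,b), clear(e,e), clear(e,f), clear(f,f), on(b,b), on(d,d), on(e,e)}  (19 atoms)
F2 = F1 ∪ {holds(d,d), holds(f,f)}  (21 atoms)
goal ⊆ F2  ⇒  h_max = 2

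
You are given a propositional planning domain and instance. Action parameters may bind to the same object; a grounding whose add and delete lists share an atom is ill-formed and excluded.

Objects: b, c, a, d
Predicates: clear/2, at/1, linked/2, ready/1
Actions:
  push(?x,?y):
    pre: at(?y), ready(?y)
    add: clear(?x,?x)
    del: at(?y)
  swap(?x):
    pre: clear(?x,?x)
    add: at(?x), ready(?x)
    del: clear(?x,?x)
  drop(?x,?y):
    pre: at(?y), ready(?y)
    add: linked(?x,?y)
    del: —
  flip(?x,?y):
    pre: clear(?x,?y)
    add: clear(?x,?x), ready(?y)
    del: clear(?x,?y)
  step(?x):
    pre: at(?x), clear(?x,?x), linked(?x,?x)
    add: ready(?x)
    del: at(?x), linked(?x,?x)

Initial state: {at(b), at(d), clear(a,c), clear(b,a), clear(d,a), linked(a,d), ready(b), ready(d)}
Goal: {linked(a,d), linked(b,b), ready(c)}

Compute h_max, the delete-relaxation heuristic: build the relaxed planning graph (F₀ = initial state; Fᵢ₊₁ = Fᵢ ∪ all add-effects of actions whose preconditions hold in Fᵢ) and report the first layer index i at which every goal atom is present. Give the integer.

F0 = init (8 atoms)
F1 = F0 ∪ {clear(a,a), clear(b,b), clear(c,c), clear(d,d), linked(a,b), linked(b,b), linked(b,d), linked(c,b), linked(c,d), linked(d,b), linked(d,d), ready(a), ready(c)}  (21 atoms)
goal ⊆ F1  ⇒  h_max = 1

1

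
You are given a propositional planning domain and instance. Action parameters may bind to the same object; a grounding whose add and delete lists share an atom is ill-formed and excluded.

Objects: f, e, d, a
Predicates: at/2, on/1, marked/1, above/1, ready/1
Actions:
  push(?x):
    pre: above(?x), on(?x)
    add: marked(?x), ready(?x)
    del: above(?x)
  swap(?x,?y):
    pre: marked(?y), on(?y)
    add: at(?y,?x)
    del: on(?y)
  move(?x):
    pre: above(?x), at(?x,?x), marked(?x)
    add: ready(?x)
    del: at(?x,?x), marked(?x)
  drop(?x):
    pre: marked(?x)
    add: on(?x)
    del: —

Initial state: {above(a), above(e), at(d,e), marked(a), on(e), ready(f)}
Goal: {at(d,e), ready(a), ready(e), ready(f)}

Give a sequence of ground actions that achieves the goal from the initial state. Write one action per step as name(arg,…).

push(e); drop(a); push(a)

1. push(e)  →  {above(a), at(d,e), marked(a), marked(e), on(e), ready(e), ready(f)}
2. drop(a)  →  {above(a), at(d,e), marked(a), marked(e), on(a), on(e), ready(e), ready(f)}
3. push(a)  →  {at(d,e), marked(a), marked(e), on(a), on(e), ready(a), ready(e), ready(f)}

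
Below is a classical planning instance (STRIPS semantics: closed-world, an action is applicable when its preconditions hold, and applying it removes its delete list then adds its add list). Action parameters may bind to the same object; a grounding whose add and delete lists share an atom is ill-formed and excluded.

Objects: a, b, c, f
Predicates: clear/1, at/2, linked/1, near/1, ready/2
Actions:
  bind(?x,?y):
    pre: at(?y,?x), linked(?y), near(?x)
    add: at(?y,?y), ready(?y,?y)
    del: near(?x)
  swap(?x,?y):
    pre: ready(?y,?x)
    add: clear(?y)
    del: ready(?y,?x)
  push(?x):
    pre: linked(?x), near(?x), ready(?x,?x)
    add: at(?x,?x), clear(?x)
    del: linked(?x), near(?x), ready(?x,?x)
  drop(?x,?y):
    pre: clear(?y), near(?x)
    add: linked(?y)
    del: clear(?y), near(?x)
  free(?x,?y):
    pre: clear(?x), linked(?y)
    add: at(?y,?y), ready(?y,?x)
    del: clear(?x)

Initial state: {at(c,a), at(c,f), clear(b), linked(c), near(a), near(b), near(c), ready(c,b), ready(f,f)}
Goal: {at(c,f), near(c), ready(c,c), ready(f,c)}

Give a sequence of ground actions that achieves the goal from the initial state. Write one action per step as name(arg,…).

1. bind(a,c)  →  {at(c,a), at(c,c), at(c,f), clear(b), linked(c), near(b), near(c), ready(c,b), ready(c,c), ready(f,f)}
2. swap(b,c)  →  {at(c,a), at(c,c), at(c,f), clear(b), clear(c), linked(c), near(b), near(c), ready(c,c), ready(f,f)}
3. swap(f,f)  →  {at(c,a), at(c,c), at(c,f), clear(b), clear(c), clear(f), linked(c), near(b), near(c), ready(c,c)}
4. drop(b,f)  →  {at(c,a), at(c,c), at(c,f), clear(b), clear(c), linked(c), linked(f), near(c), ready(c,c)}
5. free(c,f)  →  {at(c,a), at(c,c), at(c,f), at(f,f), clear(b), linked(c), linked(f), near(c), ready(c,c), ready(f,c)}

bind(a,c); swap(b,c); swap(f,f); drop(b,f); free(c,f)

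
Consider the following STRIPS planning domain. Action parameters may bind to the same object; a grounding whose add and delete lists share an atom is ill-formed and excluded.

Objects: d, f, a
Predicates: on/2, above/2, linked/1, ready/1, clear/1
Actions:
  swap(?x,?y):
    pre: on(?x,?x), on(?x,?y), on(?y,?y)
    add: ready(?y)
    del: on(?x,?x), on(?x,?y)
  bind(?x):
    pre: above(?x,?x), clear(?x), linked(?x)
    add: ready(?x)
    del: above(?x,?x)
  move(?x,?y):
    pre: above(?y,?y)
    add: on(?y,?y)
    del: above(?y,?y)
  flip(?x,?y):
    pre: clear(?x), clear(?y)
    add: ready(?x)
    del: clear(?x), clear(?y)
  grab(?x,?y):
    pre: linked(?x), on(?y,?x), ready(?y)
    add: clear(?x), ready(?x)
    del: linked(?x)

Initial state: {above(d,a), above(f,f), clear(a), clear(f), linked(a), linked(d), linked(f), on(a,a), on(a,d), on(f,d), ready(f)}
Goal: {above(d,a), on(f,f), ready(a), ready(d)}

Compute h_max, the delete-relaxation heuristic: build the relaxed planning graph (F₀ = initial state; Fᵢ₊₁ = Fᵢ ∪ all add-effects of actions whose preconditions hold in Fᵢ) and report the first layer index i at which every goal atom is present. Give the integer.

1

F0 = init (11 atoms)
F1 = F0 ∪ {clear(d), on(f,f), ready(a), ready(d)}  (15 atoms)
goal ⊆ F1  ⇒  h_max = 1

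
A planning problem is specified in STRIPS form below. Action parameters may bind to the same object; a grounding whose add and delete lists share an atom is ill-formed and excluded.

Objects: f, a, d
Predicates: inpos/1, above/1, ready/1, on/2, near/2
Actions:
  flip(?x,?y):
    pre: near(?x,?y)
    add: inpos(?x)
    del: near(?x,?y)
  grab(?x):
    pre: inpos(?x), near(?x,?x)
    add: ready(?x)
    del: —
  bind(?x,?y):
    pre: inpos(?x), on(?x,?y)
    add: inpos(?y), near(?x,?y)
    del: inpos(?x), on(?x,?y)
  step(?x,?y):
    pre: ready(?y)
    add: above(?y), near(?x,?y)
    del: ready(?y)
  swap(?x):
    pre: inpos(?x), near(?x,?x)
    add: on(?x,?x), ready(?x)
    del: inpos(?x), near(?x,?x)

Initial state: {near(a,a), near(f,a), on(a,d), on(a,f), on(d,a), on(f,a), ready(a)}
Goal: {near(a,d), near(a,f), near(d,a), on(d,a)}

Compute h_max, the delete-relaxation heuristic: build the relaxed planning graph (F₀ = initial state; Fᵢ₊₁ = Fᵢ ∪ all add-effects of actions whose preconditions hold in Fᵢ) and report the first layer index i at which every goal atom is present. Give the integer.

2

F0 = init (7 atoms)
F1 = F0 ∪ {above(a), inpos(a), inpos(f), near(d,a)}  (11 atoms)
F2 = F1 ∪ {inpos(d), near(a,d), near(a,f), on(a,a)}  (15 atoms)
goal ⊆ F2  ⇒  h_max = 2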